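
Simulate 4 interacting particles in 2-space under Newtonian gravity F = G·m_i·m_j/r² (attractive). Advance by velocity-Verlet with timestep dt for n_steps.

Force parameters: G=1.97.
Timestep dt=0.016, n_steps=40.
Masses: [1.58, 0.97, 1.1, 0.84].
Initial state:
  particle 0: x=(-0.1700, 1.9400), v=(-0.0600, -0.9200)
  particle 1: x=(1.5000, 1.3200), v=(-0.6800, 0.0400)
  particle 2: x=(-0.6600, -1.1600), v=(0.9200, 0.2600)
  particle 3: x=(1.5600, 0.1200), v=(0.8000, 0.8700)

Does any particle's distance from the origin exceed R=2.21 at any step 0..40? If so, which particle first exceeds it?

step 0: x0=(-0.1700, 1.9400) x1=(1.5000, 1.3200) x2=(-0.6600, -1.1600) x3=(1.5600, 0.1200)
step 1: x0=(-0.1709, 1.9252) x1=(1.4890, 1.3205) x2=(-0.6452, -1.1558) x3=(1.5727, 0.1341)
step 2: x0=(-0.1716, 1.9102) x1=(1.4777, 1.3208) x2=(-0.6304, -1.1514) x3=(1.5852, 0.1486)
step 3: x0=(-0.1720, 1.8951) x1=(1.4662, 1.3208) x2=(-0.6154, -1.1469) x3=(1.5976, 0.1635)
step 4: x0=(-0.1723, 1.8798) x1=(1.4545, 1.3205) x2=(-0.6003, -1.1422) x3=(1.6097, 0.1788)
step 5: x0=(-0.1724, 1.8644) x1=(1.4425, 1.3200) x2=(-0.5852, -1.1373) x3=(1.6216, 0.1946)
step 6: x0=(-0.1723, 1.8488) x1=(1.4302, 1.3192) x2=(-0.5699, -1.1323) x3=(1.6333, 0.2107)
step 7: x0=(-0.1720, 1.8330) x1=(1.4177, 1.3181) x2=(-0.5546, -1.1272) x3=(1.6447, 0.2273)
step 8: x0=(-0.1715, 1.8171) x1=(1.4050, 1.3168) x2=(-0.5391, -1.1219) x3=(1.6559, 0.2443)
step 9: x0=(-0.1708, 1.8010) x1=(1.3920, 1.3151) x2=(-0.5236, -1.1164) x3=(1.6668, 0.2617)
step 10: x0=(-0.1698, 1.7848) x1=(1.3788, 1.3131) x2=(-0.5079, -1.1108) x3=(1.6775, 0.2796)
step 11: x0=(-0.1686, 1.7684) x1=(1.3654, 1.3108) x2=(-0.4922, -1.1050) x3=(1.6878, 0.2980)
step 12: x0=(-0.1672, 1.7518) x1=(1.3518, 1.3082) x2=(-0.4764, -1.0990) x3=(1.6978, 0.3168)
step 13: x0=(-0.1655, 1.7350) x1=(1.3379, 1.3053) x2=(-0.4604, -1.0928) x3=(1.7075, 0.3360)
step 14: x0=(-0.1636, 1.7181) x1=(1.3239, 1.3021) x2=(-0.4444, -1.0865) x3=(1.7169, 0.3557)
step 15: x0=(-0.1614, 1.7010) x1=(1.3096, 1.2985) x2=(-0.4283, -1.0800) x3=(1.7259, 0.3759)
step 16: x0=(-0.1590, 1.6837) x1=(1.2951, 1.2946) x2=(-0.4121, -1.0733) x3=(1.7345, 0.3966)
step 17: x0=(-0.1563, 1.6663) x1=(1.2805, 1.2903) x2=(-0.3957, -1.0664) x3=(1.7427, 0.4177)
step 18: x0=(-0.1533, 1.6487) x1=(1.2657, 1.2857) x2=(-0.3793, -1.0594) x3=(1.7504, 0.4394)
step 19: x0=(-0.1501, 1.6309) x1=(1.2506, 1.2807) x2=(-0.3628, -1.0521) x3=(1.7578, 0.4615)
step 20: x0=(-0.1465, 1.6129) x1=(1.2354, 1.2754) x2=(-0.3463, -1.0446) x3=(1.7646, 0.4841)
step 21: x0=(-0.1426, 1.5947) x1=(1.2201, 1.2698) x2=(-0.3296, -1.0370) x3=(1.7709, 0.5072)
step 22: x0=(-0.1385, 1.5764) x1=(1.2046, 1.2638) x2=(-0.3128, -1.0291) x3=(1.7767, 0.5307)
step 23: x0=(-0.1340, 1.5579) x1=(1.1889, 1.2574) x2=(-0.2959, -1.0211) x3=(1.7819, 0.5548)
step 24: x0=(-0.1292, 1.5392) x1=(1.1731, 1.2507) x2=(-0.2789, -1.0128) x3=(1.7866, 0.5793)
step 25: x0=(-0.1240, 1.5203) x1=(1.1572, 1.2436) x2=(-0.2619, -1.0043) x3=(1.7906, 0.6042)
step 26: x0=(-0.1184, 1.5012) x1=(1.1412, 1.2362) x2=(-0.2447, -0.9956) x3=(1.7940, 0.6297)
step 27: x0=(-0.1125, 1.4820) x1=(1.1250, 1.2285) x2=(-0.2275, -0.9867) x3=(1.7967, 0.6555)
step 28: x0=(-0.1063, 1.4625) x1=(1.1087, 1.2204) x2=(-0.2101, -0.9775) x3=(1.7986, 0.6818)
step 29: x0=(-0.0996, 1.4429) x1=(1.0923, 1.2120) x2=(-0.1927, -0.9681) x3=(1.7999, 0.7085)
step 30: x0=(-0.0925, 1.4230) x1=(1.0758, 1.2034) x2=(-0.1752, -0.9584) x3=(1.8004, 0.7357)
step 31: x0=(-0.0849, 1.4030) x1=(1.0591, 1.1944) x2=(-0.1576, -0.9485) x3=(1.8000, 0.7631)
step 32: x0=(-0.0769, 1.3828) x1=(1.0423, 1.1852) x2=(-0.1399, -0.9384) x3=(1.7989, 0.7910)
step 33: x0=(-0.0684, 1.3623) x1=(1.0254, 1.1757) x2=(-0.1221, -0.9279) x3=(1.7969, 0.8191)
step 34: x0=(-0.0595, 1.3417) x1=(1.0084, 1.1661) x2=(-0.1042, -0.9173) x3=(1.7940, 0.8475)
step 35: x0=(-0.0500, 1.3209) x1=(0.9911, 1.1562) x2=(-0.0862, -0.9063) x3=(1.7902, 0.8762)
step 36: x0=(-0.0399, 1.2998) x1=(0.9737, 1.1461) x2=(-0.0681, -0.8951) x3=(1.7855, 0.9051)
step 37: x0=(-0.0293, 1.2785) x1=(0.9560, 1.1359) x2=(-0.0500, -0.8835) x3=(1.7798, 0.9342)
step 38: x0=(-0.0181, 1.2571) x1=(0.9381, 1.1256) x2=(-0.0317, -0.8717) x3=(1.7733, 0.9634)
step 39: x0=(-0.0062, 1.2354) x1=(0.9199, 1.1152) x2=(-0.0134, -0.8595) x3=(1.7657, 0.9928)
step 40: x0=(0.0063, 1.2135) x1=(0.9012, 1.1047) x2=(0.0050, -0.8470) x3=(1.7572, 1.0222)

no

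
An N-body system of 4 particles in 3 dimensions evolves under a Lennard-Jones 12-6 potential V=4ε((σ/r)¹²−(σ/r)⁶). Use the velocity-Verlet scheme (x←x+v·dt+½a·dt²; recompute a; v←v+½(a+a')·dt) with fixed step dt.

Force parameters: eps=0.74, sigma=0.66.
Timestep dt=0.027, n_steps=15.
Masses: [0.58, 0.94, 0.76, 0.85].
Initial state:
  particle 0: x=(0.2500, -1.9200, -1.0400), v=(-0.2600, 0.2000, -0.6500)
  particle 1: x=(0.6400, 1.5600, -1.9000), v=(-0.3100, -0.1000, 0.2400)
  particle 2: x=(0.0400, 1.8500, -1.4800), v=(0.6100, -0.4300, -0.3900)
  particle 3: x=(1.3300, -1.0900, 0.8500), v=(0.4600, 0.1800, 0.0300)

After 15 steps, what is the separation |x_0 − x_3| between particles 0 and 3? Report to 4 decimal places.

2.6911

step 0: x0=(0.2500, -1.9200, -1.0400) x1=(0.6400, 1.5600, -1.9000) x2=(0.0400, 1.8500, -1.4800) x3=(1.3300, -1.0900, 0.8500)
step 1: x0=(0.2430, -1.9146, -1.0575) x1=(0.6309, 1.5576, -1.8930) x2=(0.0573, 1.8380, -1.4911) x3=(1.3424, -1.0851, 0.8508)
step 2: x0=(0.2360, -1.9092, -1.0751) x1=(0.6212, 1.5556, -1.8856) x2=(0.0755, 1.8255, -1.5028) x3=(1.3548, -1.0803, 0.8516)
step 3: x0=(0.2289, -1.9038, -1.0926) x1=(0.6132, 1.5527, -1.8794) x2=(0.0915, 1.8142, -1.5131) x3=(1.3673, -1.0754, 0.8524)
step 4: x0=(0.2219, -1.8984, -1.1102) x1=(0.6115, 1.5466, -1.8776) x2=(0.0997, 1.8067, -1.5178) x3=(1.3797, -1.0706, 0.8532)
step 5: x0=(0.2149, -1.8930, -1.1277) x1=(0.6192, 1.5358, -1.8824) x2=(0.0963, 1.8051, -1.5144) x3=(1.3921, -1.0657, 0.8540)
step 6: x0=(0.2079, -1.8876, -1.1452) x1=(0.6322, 1.5223, -1.8909) x2=(0.0864, 1.8070, -1.5063) x3=(1.4045, -1.0609, 0.8548)
step 7: x0=(0.2009, -1.8822, -1.1628) x1=(0.6462, 1.5082, -1.9002) x2=(0.0751, 1.8095, -1.4974) x3=(1.4169, -1.0560, 0.8556)
step 8: x0=(0.1939, -1.8767, -1.1803) x1=(0.6594, 1.4945, -1.9089) x2=(0.0649, 1.8114, -1.4891) x3=(1.4293, -1.0511, 0.8564)
step 9: x0=(0.1869, -1.8713, -1.1978) x1=(0.6711, 1.4816, -1.9165) x2=(0.0566, 1.8124, -1.4822) x3=(1.4417, -1.0463, 0.8572)
step 10: x0=(0.1799, -1.8659, -1.2153) x1=(0.6813, 1.4696, -1.9231) x2=(0.0501, 1.8123, -1.4766) x3=(1.4541, -1.0414, 0.8580)
step 11: x0=(0.1729, -1.8605, -1.2329) x1=(0.6900, 1.4584, -1.9285) x2=(0.0455, 1.8112, -1.4724) x3=(1.4665, -1.0366, 0.8588)
step 12: x0=(0.1659, -1.8551, -1.2504) x1=(0.6972, 1.4479, -1.9330) x2=(0.0427, 1.8092, -1.4693) x3=(1.4789, -1.0317, 0.8596)
step 13: x0=(0.1589, -1.8497, -1.2679) x1=(0.7031, 1.4382, -1.9365) x2=(0.0415, 1.8062, -1.4675) x3=(1.4914, -1.0269, 0.8603)
step 14: x0=(0.1519, -1.8442, -1.2854) x1=(0.7078, 1.4292, -1.9392) x2=(0.0418, 1.8024, -1.4668) x3=(1.5038, -1.0220, 0.8611)
step 15: x0=(0.1449, -1.8388, -1.3029) x1=(0.7112, 1.4209, -1.9409) x2=(0.0438, 1.7977, -1.4671) x3=(1.5162, -1.0172, 0.8619)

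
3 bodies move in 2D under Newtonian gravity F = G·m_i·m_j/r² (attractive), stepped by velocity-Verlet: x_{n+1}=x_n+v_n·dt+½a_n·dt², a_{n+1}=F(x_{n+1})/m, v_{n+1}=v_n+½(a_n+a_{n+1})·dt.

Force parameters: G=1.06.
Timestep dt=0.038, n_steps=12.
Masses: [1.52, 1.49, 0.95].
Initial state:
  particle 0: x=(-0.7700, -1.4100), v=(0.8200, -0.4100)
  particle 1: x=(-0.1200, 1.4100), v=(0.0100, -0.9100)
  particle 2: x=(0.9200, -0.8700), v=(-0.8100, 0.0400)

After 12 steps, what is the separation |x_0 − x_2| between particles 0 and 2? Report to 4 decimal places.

1.0847

step 0: x0=(-0.7700, -1.4100) x1=(-0.1200, 1.4100) x2=(0.9200, -0.8700)
step 1: x0=(-0.7386, -1.4254) x1=(-0.1196, 1.3752) x2=(0.8888, -0.8684)
step 2: x0=(-0.7067, -1.4403) x1=(-0.1192, 1.3399) x2=(0.8567, -0.8668)
step 3: x0=(-0.6742, -1.4548) x1=(-0.1187, 1.3040) x2=(0.8236, -0.8650)
step 4: x0=(-0.6411, -1.4688) x1=(-0.1182, 1.2677) x2=(0.7896, -0.8633)
step 5: x0=(-0.6074, -1.4823) x1=(-0.1176, 1.2308) x2=(0.7545, -0.8615)
step 6: x0=(-0.5731, -1.4952) x1=(-0.1170, 1.1933) x2=(0.7183, -0.8597)
step 7: x0=(-0.5381, -1.5075) x1=(-0.1163, 1.1553) x2=(0.6809, -0.8580)
step 8: x0=(-0.5024, -1.5191) x1=(-0.1155, 1.1166) x2=(0.6422, -0.8564)
step 9: x0=(-0.4659, -1.5300) x1=(-0.1147, 1.0774) x2=(0.6022, -0.8550)
step 10: x0=(-0.4286, -1.5401) x1=(-0.1138, 1.0374) x2=(0.5608, -0.8539)
step 11: x0=(-0.3904, -1.5493) x1=(-0.1129, 0.9968) x2=(0.5179, -0.8532)
step 12: x0=(-0.3513, -1.5575) x1=(-0.1118, 0.9555) x2=(0.4734, -0.8529)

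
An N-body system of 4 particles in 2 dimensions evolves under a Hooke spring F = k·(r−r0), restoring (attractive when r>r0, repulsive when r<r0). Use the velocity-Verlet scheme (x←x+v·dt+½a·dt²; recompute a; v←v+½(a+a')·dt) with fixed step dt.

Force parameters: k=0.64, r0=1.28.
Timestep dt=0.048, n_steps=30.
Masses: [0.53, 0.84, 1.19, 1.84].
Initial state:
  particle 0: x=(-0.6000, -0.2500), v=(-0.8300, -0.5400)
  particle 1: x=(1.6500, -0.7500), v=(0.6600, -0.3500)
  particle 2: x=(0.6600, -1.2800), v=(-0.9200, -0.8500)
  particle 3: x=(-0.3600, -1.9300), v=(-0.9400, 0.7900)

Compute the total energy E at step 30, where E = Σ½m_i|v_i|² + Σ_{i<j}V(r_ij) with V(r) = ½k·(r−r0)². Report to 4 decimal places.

3.6071

step 0: x0=(-0.6000, -0.2500) x1=(1.6500, -0.7500) x2=(0.6600, -1.2800) x3=(-0.3600, -1.9300)
step 1: x0=(-0.6380, -0.2771) x1=(1.6801, -0.7670) x2=(0.6156, -1.3207) x3=(-0.4048, -1.8917)
step 2: x0=(-0.6721, -0.3064) x1=(1.7068, -0.7845) x2=(0.5709, -1.3611) x3=(-0.4490, -1.8528)
step 3: x0=(-0.7023, -0.3378) x1=(1.7298, -0.8024) x2=(0.5261, -1.4011) x3=(-0.4924, -1.8133)
step 4: x0=(-0.7284, -0.3710) x1=(1.7487, -0.8208) x2=(0.4812, -1.4407) x3=(-0.5352, -1.7733)
step 5: x0=(-0.7503, -0.4058) x1=(1.7634, -0.8398) x2=(0.4364, -1.4799) x3=(-0.5773, -1.7328)
step 6: x0=(-0.7681, -0.4420) x1=(1.7736, -0.8593) x2=(0.3918, -1.5187) x3=(-0.6187, -1.6921)
step 7: x0=(-0.7817, -0.4792) x1=(1.7790, -0.8793) x2=(0.3475, -1.5570) x3=(-0.6593, -1.6510)
step 8: x0=(-0.7911, -0.5173) x1=(1.7795, -0.8999) x2=(0.3036, -1.5949) x3=(-0.6991, -1.6097)
step 9: x0=(-0.7965, -0.5559) x1=(1.7750, -0.9210) x2=(0.2603, -1.6324) x3=(-0.7382, -1.5683)
step 10: x0=(-0.7979, -0.5948) x1=(1.7654, -0.9427) x2=(0.2175, -1.6695) x3=(-0.7764, -1.5269)
step 11: x0=(-0.7952, -0.6335) x1=(1.7505, -0.9649) x2=(0.1754, -1.7062) x3=(-0.8138, -1.4854)
step 12: x0=(-0.7887, -0.6719) x1=(1.7303, -0.9876) x2=(0.1340, -1.7426) x3=(-0.8504, -1.4440)
step 13: x0=(-0.7784, -0.7096) x1=(1.7049, -1.0108) x2=(0.0933, -1.7787) x3=(-0.8862, -1.4028)
step 14: x0=(-0.7643, -0.7463) x1=(1.6742, -1.0345) x2=(0.0533, -1.8146) x3=(-0.9211, -1.3618)
step 15: x0=(-0.7463, -0.7819) x1=(1.6383, -1.0587) x2=(0.0142, -1.8502) x3=(-0.9552, -1.3212)
step 16: x0=(-0.7245, -0.8160) x1=(1.5973, -1.0832) x2=(-0.0242, -1.8856) x3=(-0.9887, -1.2808)
step 17: x0=(-0.6988, -0.8487) x1=(1.5514, -1.1082) x2=(-0.0619, -1.9208) x3=(-1.0214, -1.2409)
step 18: x0=(-0.6690, -0.8799) x1=(1.5006, -1.1335) x2=(-0.0989, -1.9558) x3=(-1.0536, -1.2013)
step 19: x0=(-0.6352, -0.9099) x1=(1.4452, -1.1590) x2=(-0.1352, -1.9907) x3=(-1.0853, -1.1620)
step 20: x0=(-0.5973, -0.9389) x1=(1.3854, -1.1848) x2=(-0.1709, -2.0253) x3=(-1.1165, -1.1231)
step 21: x0=(-0.5557, -0.9671) x1=(1.3214, -1.2108) x2=(-0.2060, -2.0598) x3=(-1.1473, -1.0844)
step 22: x0=(-0.5106, -0.9949) x1=(1.2536, -1.2370) x2=(-0.2406, -2.0941) x3=(-1.1776, -1.0458)
step 23: x0=(-0.4626, -1.0223) x1=(1.1822, -1.2633) x2=(-0.2748, -2.1282) x3=(-1.2074, -1.0075)
step 24: x0=(-0.4121, -1.0495) x1=(1.1075, -1.2896) x2=(-0.3087, -2.1620) x3=(-1.2366, -0.9694)
step 25: x0=(-0.3597, -1.0765) x1=(1.0300, -1.3160) x2=(-0.3423, -2.1956) x3=(-1.2653, -0.9315)
step 26: x0=(-0.3059, -1.1032) x1=(0.9499, -1.3423) x2=(-0.3758, -2.2289) x3=(-1.2932, -0.8938)
step 27: x0=(-0.2514, -1.1297) x1=(0.8676, -1.3686) x2=(-0.4092, -2.2618) x3=(-1.3204, -0.8565)
step 28: x0=(-0.1967, -1.1558) x1=(0.7834, -1.3949) x2=(-0.4426, -2.2942) x3=(-1.3469, -0.8197)
step 29: x0=(-0.1424, -1.1815) x1=(0.6978, -1.4211) x2=(-0.4761, -2.3261) x3=(-1.3725, -0.7832)
step 30: x0=(-0.0892, -1.2067) x1=(0.6112, -1.4472) x2=(-0.5097, -2.3575) x3=(-1.3972, -0.7474)
step 0 velocities: v0=(-0.8300, -0.5400) v1=(0.6600, -0.3500) v2=(-0.9200, -0.8500) v3=(-0.9400, 0.7900)
step 0: KE=2.8148, PE=0.7932, E=3.6080
step 30 velocities: v0=(1.0909, -0.5163) v1=(-1.8130, -0.5447) v2=(-0.7027, -0.6459) v3=(-0.5048, 0.7400)
step 30: KE=3.1715, PE=0.4355, E=3.6071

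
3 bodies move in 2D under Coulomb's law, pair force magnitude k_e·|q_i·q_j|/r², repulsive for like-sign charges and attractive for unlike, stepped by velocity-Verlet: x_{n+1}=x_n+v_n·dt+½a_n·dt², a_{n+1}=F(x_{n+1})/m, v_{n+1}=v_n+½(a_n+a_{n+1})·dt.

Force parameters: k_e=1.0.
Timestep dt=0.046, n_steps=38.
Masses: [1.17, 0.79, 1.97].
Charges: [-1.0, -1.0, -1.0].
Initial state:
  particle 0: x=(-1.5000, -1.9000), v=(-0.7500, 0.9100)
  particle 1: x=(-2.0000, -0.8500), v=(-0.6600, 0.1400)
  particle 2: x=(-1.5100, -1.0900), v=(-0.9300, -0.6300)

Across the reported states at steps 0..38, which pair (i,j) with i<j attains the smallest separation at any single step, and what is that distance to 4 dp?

pair (0,2), distance 0.4662

step 0: x0=(-1.5000, -1.9000) x1=(-2.0000, -0.8500) x2=(-1.5100, -1.0900)
step 1: x0=(-1.5342, -1.8601) x1=(-2.0348, -0.8407) x2=(-1.5512, -1.1190)
step 2: x0=(-1.5677, -1.8248) x1=(-2.0780, -0.8252) x2=(-1.5894, -1.1477)
step 3: x0=(-1.6004, -1.7947) x1=(-2.1287, -0.8036) x2=(-1.6251, -1.1758)
step 4: x0=(-1.6323, -1.7705) x1=(-2.1859, -0.7760) x2=(-1.6587, -1.2027)
step 5: x0=(-1.6632, -1.7532) x1=(-2.2486, -0.7429) x2=(-1.6906, -1.2278)
step 6: x0=(-1.6931, -1.7436) x1=(-2.3160, -0.7049) x2=(-1.7213, -1.2503)
step 7: x0=(-1.7220, -1.7424) x1=(-2.3874, -0.6626) x2=(-1.7509, -1.2695)
step 8: x0=(-1.7498, -1.7502) x1=(-2.4621, -0.6164) x2=(-1.7799, -1.2849)
step 9: x0=(-1.7765, -1.7671) x1=(-2.5397, -0.5670) x2=(-1.8084, -1.2962)
step 10: x0=(-1.8021, -1.7929) x1=(-2.6199, -0.5146) x2=(-1.8364, -1.3034)
step 11: x0=(-1.8269, -1.8269) x1=(-2.7021, -0.4598) x2=(-1.8642, -1.3068)
step 12: x0=(-1.8507, -1.8681) x1=(-2.7863, -0.4027) x2=(-1.8917, -1.3068)
step 13: x0=(-1.8739, -1.9155) x1=(-2.8721, -0.3437) x2=(-1.9190, -1.3038)
step 14: x0=(-1.8964, -1.9681) x1=(-2.9593, -0.2831) x2=(-1.9461, -1.2984)
step 15: x0=(-1.9184, -2.0251) x1=(-3.0478, -0.2209) x2=(-1.9730, -1.2910)
step 16: x0=(-1.9399, -2.0858) x1=(-3.1375, -0.1574) x2=(-1.9997, -1.2820)
step 17: x0=(-1.9610, -2.1495) x1=(-3.2282, -0.0927) x2=(-2.0263, -1.2716)
step 18: x0=(-1.9818, -2.2158) x1=(-3.3198, -0.0270) x2=(-2.0526, -1.2601)
step 19: x0=(-2.0023, -2.2844) x1=(-3.4122, 0.0397) x2=(-2.0788, -1.2477)
step 20: x0=(-2.0225, -2.3548) x1=(-3.5054, 0.1072) x2=(-2.1049, -1.2345)
step 21: x0=(-2.0425, -2.4268) x1=(-3.5992, 0.1755) x2=(-2.1308, -1.2206)
step 22: x0=(-2.0624, -2.5002) x1=(-3.6937, 0.2444) x2=(-2.1566, -1.2062)
step 23: x0=(-2.0820, -2.5749) x1=(-3.7887, 0.3141) x2=(-2.1822, -1.1913)
step 24: x0=(-2.1016, -2.6506) x1=(-3.8843, 0.3843) x2=(-2.2078, -1.1760)
step 25: x0=(-2.1209, -2.7273) x1=(-3.9803, 0.4550) x2=(-2.2332, -1.1604)
step 26: x0=(-2.1402, -2.8048) x1=(-4.0768, 0.5263) x2=(-2.2585, -1.1445)
step 27: x0=(-2.1594, -2.8831) x1=(-4.1737, 0.5979) x2=(-2.2837, -1.1283)
step 28: x0=(-2.1784, -2.9621) x1=(-4.2710, 0.6700) x2=(-2.3088, -1.1118)
step 29: x0=(-2.1974, -3.0416) x1=(-4.3687, 0.7425) x2=(-2.3338, -1.0952)
step 30: x0=(-2.2163, -3.1218) x1=(-4.4667, 0.8154) x2=(-2.3588, -1.0783)
step 31: x0=(-2.2351, -3.2024) x1=(-4.5650, 0.8886) x2=(-2.3836, -1.0613)
step 32: x0=(-2.2538, -3.2835) x1=(-4.6636, 0.9621) x2=(-2.4084, -1.0442)
step 33: x0=(-2.2725, -3.3650) x1=(-4.7624, 1.0359) x2=(-2.4331, -1.0269)
step 34: x0=(-2.2912, -3.4469) x1=(-4.8616, 1.1100) x2=(-2.4577, -1.0095)
step 35: x0=(-2.3097, -3.5292) x1=(-4.9609, 1.1843) x2=(-2.4823, -0.9919)
step 36: x0=(-2.3283, -3.6118) x1=(-5.0605, 1.2589) x2=(-2.5068, -0.9743)
step 37: x0=(-2.3467, -3.6947) x1=(-5.1603, 1.3336) x2=(-2.5312, -0.9566)
step 38: x0=(-2.3652, -3.7779) x1=(-5.2604, 1.4087) x2=(-2.5556, -0.9388)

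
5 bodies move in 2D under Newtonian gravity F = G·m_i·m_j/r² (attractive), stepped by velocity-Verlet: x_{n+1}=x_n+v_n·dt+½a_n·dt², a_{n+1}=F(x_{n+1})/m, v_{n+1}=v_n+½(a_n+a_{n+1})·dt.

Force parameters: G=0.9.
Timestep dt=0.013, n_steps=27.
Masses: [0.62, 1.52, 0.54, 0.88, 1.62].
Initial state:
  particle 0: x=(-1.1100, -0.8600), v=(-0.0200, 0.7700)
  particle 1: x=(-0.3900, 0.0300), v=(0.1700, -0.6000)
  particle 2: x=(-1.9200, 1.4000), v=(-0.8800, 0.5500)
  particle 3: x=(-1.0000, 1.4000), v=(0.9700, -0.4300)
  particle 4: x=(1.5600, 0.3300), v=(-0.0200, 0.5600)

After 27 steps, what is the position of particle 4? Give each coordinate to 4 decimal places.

(1.5194, 0.5234)

step 0: x0=(-1.1100, -0.8600) x1=(-0.3900, 0.0300) x2=(-1.9200, 1.4000) x3=(-1.0000, 1.4000) x4=(1.5600, 0.3300)
step 1: x0=(-1.1102, -0.8499) x1=(-0.3878, 0.0222) x2=(-1.9313, 1.4071) x3=(-0.9874, 1.3943) x4=(1.5597, 0.3373)
step 2: x0=(-1.1102, -0.8396) x1=(-0.3856, 0.0144) x2=(-1.9424, 1.4142) x3=(-0.9748, 1.3886) x4=(1.5593, 0.3445)
step 3: x0=(-1.1102, -0.8291) x1=(-0.3835, 0.0067) x2=(-1.9534, 1.4212) x3=(-0.9623, 1.3827) x4=(1.5588, 0.3518)
step 4: x0=(-1.1099, -0.8184) x1=(-0.3813, -0.0010) x2=(-1.9641, 1.4281) x3=(-0.9497, 1.3766) x4=(1.5582, 0.3591)
step 5: x0=(-1.1095, -0.8076) x1=(-0.3792, -0.0087) x2=(-1.9746, 1.4350) x3=(-0.9372, 1.3705) x4=(1.5576, 0.3663)
step 6: x0=(-1.1090, -0.7965) x1=(-0.3772, -0.0164) x2=(-1.9849, 1.4418) x3=(-0.9247, 1.3642) x4=(1.5568, 0.3736)
step 7: x0=(-1.1083, -0.7852) x1=(-0.3751, -0.0241) x2=(-1.9951, 1.4486) x3=(-0.9121, 1.3578) x4=(1.5559, 0.3808)
step 8: x0=(-1.1074, -0.7737) x1=(-0.3731, -0.0317) x2=(-2.0051, 1.4553) x3=(-0.8996, 1.3513) x4=(1.5550, 0.3880)
step 9: x0=(-1.1064, -0.7620) x1=(-0.3711, -0.0394) x2=(-2.0149, 1.4619) x3=(-0.8871, 1.3447) x4=(1.5540, 0.3953)
step 10: x0=(-1.1051, -0.7501) x1=(-0.3692, -0.0470) x2=(-2.0246, 1.4685) x3=(-0.8746, 1.3379) x4=(1.5528, 0.4025)
step 11: x0=(-1.1037, -0.7380) x1=(-0.3673, -0.0545) x2=(-2.0341, 1.4750) x3=(-0.8620, 1.3310) x4=(1.5516, 0.4097)
step 12: x0=(-1.1021, -0.7257) x1=(-0.3654, -0.0621) x2=(-2.0434, 1.4814) x3=(-0.8495, 1.3239) x4=(1.5503, 0.4169)
step 13: x0=(-1.1003, -0.7132) x1=(-0.3636, -0.0697) x2=(-2.0526, 1.4878) x3=(-0.8369, 1.3168) x4=(1.5489, 0.4241)
step 14: x0=(-1.0983, -0.7005) x1=(-0.3618, -0.0772) x2=(-2.0617, 1.4941) x3=(-0.8244, 1.3095) x4=(1.5474, 0.4312)
step 15: x0=(-1.0961, -0.6875) x1=(-0.3601, -0.0847) x2=(-2.0706, 1.5004) x3=(-0.8118, 1.3021) x4=(1.5458, 0.4384)
step 16: x0=(-1.0936, -0.6743) x1=(-0.3584, -0.0922) x2=(-2.0794, 1.5066) x3=(-0.7992, 1.2945) x4=(1.5441, 0.4456)
step 17: x0=(-1.0910, -0.6609) x1=(-0.3568, -0.0996) x2=(-2.0880, 1.5127) x3=(-0.7865, 1.2868) x4=(1.5424, 0.4527)
step 18: x0=(-1.0880, -0.6473) x1=(-0.3552, -0.1071) x2=(-2.0966, 1.5188) x3=(-0.7739, 1.2790) x4=(1.5405, 0.4598)
step 19: x0=(-1.0848, -0.6335) x1=(-0.3537, -0.1145) x2=(-2.1050, 1.5248) x3=(-0.7612, 1.2710) x4=(1.5385, 0.4669)
step 20: x0=(-1.0814, -0.6194) x1=(-0.3522, -0.1219) x2=(-2.1132, 1.5308) x3=(-0.7486, 1.2630) x4=(1.5365, 0.4740)
step 21: x0=(-1.0777, -0.6051) x1=(-0.3509, -0.1292) x2=(-2.1214, 1.5367) x3=(-0.7358, 1.2547) x4=(1.5343, 0.4811)
step 22: x0=(-1.0737, -0.5906) x1=(-0.3495, -0.1366) x2=(-2.1294, 1.5425) x3=(-0.7231, 1.2463) x4=(1.5321, 0.4882)
step 23: x0=(-1.0694, -0.5758) x1=(-0.3483, -0.1439) x2=(-2.1374, 1.5483) x3=(-0.7103, 1.2378) x4=(1.5297, 0.4953)
step 24: x0=(-1.0648, -0.5608) x1=(-0.3472, -0.1512) x2=(-2.1452, 1.5540) x3=(-0.6975, 1.2292) x4=(1.5273, 0.5023)
step 25: x0=(-1.0598, -0.5456) x1=(-0.3461, -0.1585) x2=(-2.1529, 1.5597) x3=(-0.6847, 1.2204) x4=(1.5247, 0.5094)
step 26: x0=(-1.0546, -0.5301) x1=(-0.3451, -0.1657) x2=(-2.1605, 1.5653) x3=(-0.6719, 1.2114) x4=(1.5221, 0.5164)
step 27: x0=(-1.0489, -0.5144) x1=(-0.3443, -0.1730) x2=(-2.1679, 1.5708) x3=(-0.6590, 1.2023) x4=(1.5194, 0.5234)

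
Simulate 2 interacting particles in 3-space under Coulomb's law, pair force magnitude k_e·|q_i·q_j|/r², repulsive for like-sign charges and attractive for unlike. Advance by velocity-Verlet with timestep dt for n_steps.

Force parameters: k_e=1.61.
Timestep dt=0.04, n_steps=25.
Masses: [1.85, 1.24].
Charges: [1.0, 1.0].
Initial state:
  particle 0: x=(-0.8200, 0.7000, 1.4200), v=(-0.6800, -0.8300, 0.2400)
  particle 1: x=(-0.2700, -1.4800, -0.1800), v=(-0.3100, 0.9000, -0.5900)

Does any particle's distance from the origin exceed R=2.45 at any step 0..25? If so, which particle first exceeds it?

no

step 0: x0=(-0.8200, 0.7000, 1.4200) x1=(-0.2700, -1.4800, -0.1800)
step 1: x0=(-0.8472, 0.6669, 1.4297) x1=(-0.2824, -1.4441, -0.2037)
step 2: x0=(-0.8745, 0.6339, 1.4394) x1=(-0.2947, -1.4084, -0.2275)
step 3: x0=(-0.9018, 0.6011, 1.4493) x1=(-0.3069, -1.3730, -0.2515)
step 4: x0=(-0.9291, 0.5684, 1.4593) x1=(-0.3191, -1.3377, -0.2758)
step 5: x0=(-0.9565, 0.5358, 1.4694) x1=(-0.3313, -1.3027, -0.3002)
step 6: x0=(-0.9839, 0.5034, 1.4797) x1=(-0.3433, -1.2679, -0.3248)
step 7: x0=(-1.0114, 0.4711, 1.4901) x1=(-0.3553, -1.2333, -0.3496)
step 8: x0=(-1.0390, 0.4390, 1.5007) x1=(-0.3672, -1.1988, -0.3746)
step 9: x0=(-1.0666, 0.4070, 1.5114) x1=(-0.3790, -1.1646, -0.3999)
step 10: x0=(-1.0942, 0.3751, 1.5223) x1=(-0.3907, -1.1306, -0.4254)
step 11: x0=(-1.1219, 0.3434, 1.5333) x1=(-0.4024, -1.0968, -0.4511)
step 12: x0=(-1.1497, 0.3117, 1.5445) x1=(-0.4139, -1.0631, -0.4771)
step 13: x0=(-1.1775, 0.2802, 1.5559) x1=(-0.4254, -1.0296, -0.5033)
step 14: x0=(-1.2054, 0.2488, 1.5674) x1=(-0.4367, -0.9963, -0.5298)
step 15: x0=(-1.2334, 0.2175, 1.5791) x1=(-0.4480, -0.9632, -0.5566)
step 16: x0=(-1.2614, 0.1863, 1.5910) x1=(-0.4592, -0.9301, -0.5836)
step 17: x0=(-1.2895, 0.1552, 1.6031) x1=(-0.4703, -0.8973, -0.6109)
step 18: x0=(-1.3176, 0.1242, 1.6153) x1=(-0.4812, -0.8645, -0.6384)
step 19: x0=(-1.3458, 0.0932, 1.6278) x1=(-0.4921, -0.8319, -0.6662)
step 20: x0=(-1.3741, 0.0624, 1.6404) x1=(-0.5029, -0.7993, -0.6943)
step 21: x0=(-1.4025, 0.0315, 1.6531) x1=(-0.5136, -0.7669, -0.7227)
step 22: x0=(-1.4309, 0.0008, 1.6661) x1=(-0.5242, -0.7345, -0.7513)
step 23: x0=(-1.4594, -0.0299, 1.6792) x1=(-0.5347, -0.7023, -0.7801)
step 24: x0=(-1.4879, -0.0606, 1.6925) x1=(-0.5451, -0.6701, -0.8093)
step 25: x0=(-1.5165, -0.0912, 1.7060) x1=(-0.5554, -0.6379, -0.8386)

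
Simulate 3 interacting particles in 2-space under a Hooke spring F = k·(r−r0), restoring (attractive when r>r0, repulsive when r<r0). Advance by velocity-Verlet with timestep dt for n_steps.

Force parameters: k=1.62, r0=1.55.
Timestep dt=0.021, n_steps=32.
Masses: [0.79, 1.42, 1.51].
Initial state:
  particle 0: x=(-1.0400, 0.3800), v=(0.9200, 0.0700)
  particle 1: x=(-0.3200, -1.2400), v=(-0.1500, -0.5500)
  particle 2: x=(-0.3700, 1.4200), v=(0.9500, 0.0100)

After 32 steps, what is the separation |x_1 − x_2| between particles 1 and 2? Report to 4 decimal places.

2.5757

step 0: x0=(-1.0400, 0.3800) x1=(-0.3200, -1.2400) x2=(-0.3700, 1.4200)
step 1: x0=(-1.0207, 0.3813) x1=(-0.3232, -1.2512) x2=(-0.3500, 1.4200)
step 2: x0=(-1.0015, 0.3821) x1=(-0.3264, -1.2618) x2=(-0.3299, 1.4196)
step 3: x0=(-0.9824, 0.3825) x1=(-0.3297, -1.2716) x2=(-0.3098, 1.4188)
step 4: x0=(-0.9633, 0.3825) x1=(-0.3330, -1.2808) x2=(-0.2895, 1.4176)
step 5: x0=(-0.9443, 0.3820) x1=(-0.3363, -1.2894) x2=(-0.2692, 1.4159)
step 6: x0=(-0.9255, 0.3811) x1=(-0.3397, -1.2972) x2=(-0.2488, 1.4139)
step 7: x0=(-0.9067, 0.3798) x1=(-0.3431, -1.3043) x2=(-0.2284, 1.4114)
step 8: x0=(-0.8879, 0.3780) x1=(-0.3465, -1.3107) x2=(-0.2079, 1.4085)
step 9: x0=(-0.8693, 0.3759) x1=(-0.3499, -1.3165) x2=(-0.1873, 1.4051)
step 10: x0=(-0.8508, 0.3732) x1=(-0.3533, -1.3215) x2=(-0.1667, 1.4014)
step 11: x0=(-0.8324, 0.3702) x1=(-0.3567, -1.3259) x2=(-0.1461, 1.3972)
step 12: x0=(-0.8141, 0.3667) x1=(-0.3600, -1.3295) x2=(-0.1254, 1.3925)
step 13: x0=(-0.7959, 0.3629) x1=(-0.3634, -1.3325) x2=(-0.1047, 1.3874)
step 14: x0=(-0.7778, 0.3586) x1=(-0.3667, -1.3347) x2=(-0.0839, 1.3819)
step 15: x0=(-0.7599, 0.3539) x1=(-0.3700, -1.3363) x2=(-0.0631, 1.3760)
step 16: x0=(-0.7420, 0.3488) x1=(-0.3732, -1.3372) x2=(-0.0423, 1.3696)
step 17: x0=(-0.7243, 0.3433) x1=(-0.3764, -1.3374) x2=(-0.0215, 1.3628)
step 18: x0=(-0.7067, 0.3375) x1=(-0.3795, -1.3370) x2=(-0.0007, 1.3556)
step 19: x0=(-0.6893, 0.3313) x1=(-0.3825, -1.3359) x2=(0.0201, 1.3479)
step 20: x0=(-0.6720, 0.3247) x1=(-0.3855, -1.3341) x2=(0.0410, 1.3398)
step 21: x0=(-0.6548, 0.3177) x1=(-0.3884, -1.3318) x2=(0.0618, 1.3313)
step 22: x0=(-0.6378, 0.3105) x1=(-0.3912, -1.3287) x2=(0.0826, 1.3224)
step 23: x0=(-0.6209, 0.3029) x1=(-0.3939, -1.3251) x2=(0.1035, 1.3131)
step 24: x0=(-0.6042, 0.2950) x1=(-0.3966, -1.3208) x2=(0.1243, 1.3033)
step 25: x0=(-0.5876, 0.2868) x1=(-0.3991, -1.3160) x2=(0.1451, 1.2932)
step 26: x0=(-0.5711, 0.2783) x1=(-0.4015, -1.3106) x2=(0.1658, 1.2826)
step 27: x0=(-0.5549, 0.2696) x1=(-0.4038, -1.3046) x2=(0.1865, 1.2717)
step 28: x0=(-0.5388, 0.2606) x1=(-0.4059, -1.2980) x2=(0.2073, 1.2603)
step 29: x0=(-0.5228, 0.2514) x1=(-0.4080, -1.2909) x2=(0.2279, 1.2486)
step 30: x0=(-0.5071, 0.2419) x1=(-0.4099, -1.2833) x2=(0.2486, 1.2365)
step 31: x0=(-0.4914, 0.2323) x1=(-0.4116, -1.2752) x2=(0.2691, 1.2241)
step 32: x0=(-0.4760, 0.2225) x1=(-0.4133, -1.2667) x2=(0.2897, 1.2112)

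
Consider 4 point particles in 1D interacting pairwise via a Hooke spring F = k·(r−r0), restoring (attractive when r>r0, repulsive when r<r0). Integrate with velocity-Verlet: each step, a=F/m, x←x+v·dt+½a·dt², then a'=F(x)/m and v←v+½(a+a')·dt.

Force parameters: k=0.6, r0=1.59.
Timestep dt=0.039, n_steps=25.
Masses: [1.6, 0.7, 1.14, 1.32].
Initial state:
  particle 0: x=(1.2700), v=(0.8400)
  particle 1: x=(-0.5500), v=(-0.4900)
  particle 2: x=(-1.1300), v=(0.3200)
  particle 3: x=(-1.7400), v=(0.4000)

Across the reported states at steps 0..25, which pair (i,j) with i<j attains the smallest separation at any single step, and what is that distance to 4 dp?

pair (1,2), distance 0.3428

step 0: x0=(1.2700) x1=(-0.5500) x2=(-1.1300) x3=(-1.7400)
step 1: x0=(1.3021) x1=(-0.5680) x2=(-1.1172) x3=(-1.7244)
step 2: x0=(1.3327) x1=(-0.5838) x2=(-1.1038) x3=(-1.7088)
step 3: x0=(1.3618) x1=(-0.5971) x2=(-1.0898) x3=(-1.6931)
step 4: x0=(1.3893) x1=(-0.6079) x2=(-1.0752) x3=(-1.6775)
step 5: x0=(1.4153) x1=(-0.6160) x2=(-1.0599) x3=(-1.6619)
step 6: x0=(1.4397) x1=(-0.6213) x2=(-1.0442) x3=(-1.6464)
step 7: x0=(1.4625) x1=(-0.6238) x2=(-1.0278) x3=(-1.6308)
step 8: x0=(1.4836) x1=(-0.6232) x2=(-1.0109) x3=(-1.6153)
step 9: x0=(1.5030) x1=(-0.6197) x2=(-0.9934) x3=(-1.5999)
step 10: x0=(1.5208) x1=(-0.6131) x2=(-0.9754) x3=(-1.5845)
step 11: x0=(1.5369) x1=(-0.6034) x2=(-0.9568) x3=(-1.5692)
step 12: x0=(1.5512) x1=(-0.5905) x2=(-0.9378) x3=(-1.5540)
step 13: x0=(1.5639) x1=(-0.5745) x2=(-0.9182) x3=(-1.5388)
step 14: x0=(1.5749) x1=(-0.5553) x2=(-0.8981) x3=(-1.5236)
step 15: x0=(1.5842) x1=(-0.5330) x2=(-0.8776) x3=(-1.5086)
step 16: x0=(1.5919) x1=(-0.5076) x2=(-0.8566) x3=(-1.4935)
step 17: x0=(1.5979) x1=(-0.4791) x2=(-0.8351) x3=(-1.4785)
step 18: x0=(1.6023) x1=(-0.4476) x2=(-0.8132) x3=(-1.4636)
step 19: x0=(1.6052) x1=(-0.4131) x2=(-0.7909) x3=(-1.4486)
step 20: x0=(1.6065) x1=(-0.3758) x2=(-0.7681) x3=(-1.4337)
step 21: x0=(1.6063) x1=(-0.3357) x2=(-0.7449) x3=(-1.4188)
step 22: x0=(1.6047) x1=(-0.2930) x2=(-0.7214) x3=(-1.4039)
step 23: x0=(1.6016) x1=(-0.2477) x2=(-0.6974) x3=(-1.3889)
step 24: x0=(1.5972) x1=(-0.2000) x2=(-0.6731) x3=(-1.3740)
step 25: x0=(1.5915) x1=(-0.1501) x2=(-0.6484) x3=(-1.3589)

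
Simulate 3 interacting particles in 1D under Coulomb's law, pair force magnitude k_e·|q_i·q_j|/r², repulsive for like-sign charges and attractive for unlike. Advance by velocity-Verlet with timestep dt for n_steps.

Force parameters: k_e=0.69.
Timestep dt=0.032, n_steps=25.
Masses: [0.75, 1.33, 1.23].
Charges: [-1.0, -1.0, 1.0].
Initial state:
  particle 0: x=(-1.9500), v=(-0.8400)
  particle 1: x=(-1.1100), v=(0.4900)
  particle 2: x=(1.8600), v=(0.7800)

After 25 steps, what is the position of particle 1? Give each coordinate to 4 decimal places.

step 0: x0=(-1.9500) x1=(-1.1100) x2=(1.8600)
step 1: x0=(-1.9775) x1=(-1.0939) x2=(1.8849)
step 2: x0=(-2.0062) x1=(-1.0771) x2=(1.9097)
step 3: x0=(-2.0359) x1=(-1.0596) x2=(1.9344)
step 4: x0=(-2.0665) x1=(-1.0415) x2=(1.9590)
step 5: x0=(-2.0979) x1=(-1.0228) x2=(1.9835)
step 6: x0=(-2.1301) x1=(-1.0036) x2=(2.0079)
step 7: x0=(-2.1631) x1=(-0.9839) x2=(2.0322)
step 8: x0=(-2.1966) x1=(-0.9638) x2=(2.0564)
step 9: x0=(-2.2307) x1=(-0.9433) x2=(2.0806)
step 10: x0=(-2.2653) x1=(-0.9224) x2=(2.1046)
step 11: x0=(-2.3004) x1=(-0.9011) x2=(2.1285)
step 12: x0=(-2.3359) x1=(-0.8795) x2=(2.1524)
step 13: x0=(-2.3718) x1=(-0.8576) x2=(2.1761)
step 14: x0=(-2.4081) x1=(-0.8354) x2=(2.1998)
step 15: x0=(-2.4447) x1=(-0.8130) x2=(2.2233)
step 16: x0=(-2.4816) x1=(-0.7903) x2=(2.2468)
step 17: x0=(-2.5188) x1=(-0.7673) x2=(2.2702)
step 18: x0=(-2.5563) x1=(-0.7441) x2=(2.2935)
step 19: x0=(-2.5940) x1=(-0.7207) x2=(2.3167)
step 20: x0=(-2.6320) x1=(-0.6971) x2=(2.3399)
step 21: x0=(-2.6702) x1=(-0.6733) x2=(2.3629)
step 22: x0=(-2.7085) x1=(-0.6493) x2=(2.3859)
step 23: x0=(-2.7471) x1=(-0.6251) x2=(2.4087)
step 24: x0=(-2.7858) x1=(-0.6007) x2=(2.4315)
step 25: x0=(-2.8247) x1=(-0.5762) x2=(2.4542)

(-0.5762)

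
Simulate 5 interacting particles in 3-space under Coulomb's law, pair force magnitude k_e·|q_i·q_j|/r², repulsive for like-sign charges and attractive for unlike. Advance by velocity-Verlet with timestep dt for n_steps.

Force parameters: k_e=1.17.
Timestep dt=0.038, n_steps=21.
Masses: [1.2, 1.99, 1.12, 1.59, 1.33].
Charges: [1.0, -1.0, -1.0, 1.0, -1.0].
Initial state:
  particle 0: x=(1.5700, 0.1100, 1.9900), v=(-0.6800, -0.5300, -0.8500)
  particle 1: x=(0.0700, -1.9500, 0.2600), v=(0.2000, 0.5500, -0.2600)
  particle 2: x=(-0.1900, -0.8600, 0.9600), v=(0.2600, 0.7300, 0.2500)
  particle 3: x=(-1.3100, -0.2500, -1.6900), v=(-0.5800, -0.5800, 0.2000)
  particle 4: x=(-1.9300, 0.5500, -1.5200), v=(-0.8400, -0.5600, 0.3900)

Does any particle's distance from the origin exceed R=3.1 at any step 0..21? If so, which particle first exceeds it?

no

step 0: x0=(1.5700, 0.1100, 1.9900) x1=(0.0700, -1.9500, 0.2600) x2=(-0.1900, -0.8600, 0.9600) x3=(-1.3100, -0.2500, -1.6900) x4=(-1.9300, 0.5500, -1.5200)
step 1: x0=(1.5440, 0.0898, 1.9576) x1=(0.0777, -1.9293, 0.2500) x2=(-0.1801, -0.8319, 0.9698) x3=(-1.3323, -0.2717, -1.6822) x4=(-1.9616, 0.5283, -1.5053)
step 2: x0=(1.5177, 0.0693, 1.9250) x1=(0.0855, -1.9088, 0.2398) x2=(-0.1701, -0.8029, 0.9801) x3=(-1.3551, -0.2927, -1.6742) x4=(-1.9925, 0.5058, -1.4910)
step 3: x0=(1.4911, 0.0486, 1.8922) x1=(0.0934, -1.8887, 0.2293) x2=(-0.1600, -0.7732, 0.9909) x3=(-1.3785, -0.3131, -1.6657) x4=(-2.0228, 0.4825, -1.4769)
step 4: x0=(1.4641, 0.0277, 1.8591) x1=(0.1014, -1.8689, 0.2186) x2=(-0.1497, -0.7427, 1.0023) x3=(-1.4024, -0.3328, -1.6570) x4=(-2.0525, 0.4584, -1.4631)
step 5: x0=(1.4368, 0.0065, 1.8258) x1=(0.1095, -1.8493, 0.2077) x2=(-0.1393, -0.7114, 1.0143) x3=(-1.4268, -0.3518, -1.6479) x4=(-2.0815, 0.4335, -1.4497)
step 6: x0=(1.4091, -0.0149, 1.7923) x1=(0.1178, -1.8300, 0.1965) x2=(-0.1286, -0.6794, 1.0268) x3=(-1.4517, -0.3703, -1.6385) x4=(-2.1099, 0.4078, -1.4365)
step 7: x0=(1.3809, -0.0366, 1.7584) x1=(0.1261, -1.8109, 0.1852) x2=(-0.1177, -0.6467, 1.0398) x3=(-1.4772, -0.3880, -1.6287) x4=(-2.1376, 0.3813, -1.4237)
step 8: x0=(1.3522, -0.0585, 1.7243) x1=(0.1346, -1.7921, 0.1736) x2=(-0.1065, -0.6133, 1.0534) x3=(-1.5032, -0.4051, -1.6186) x4=(-2.1646, 0.3541, -1.4112)
step 9: x0=(1.3231, -0.0807, 1.6899) x1=(0.1431, -1.7734, 0.1619) x2=(-0.0950, -0.5792, 1.0676) x3=(-1.5297, -0.4215, -1.6081) x4=(-2.1910, 0.3260, -1.3991)
step 10: x0=(1.2933, -0.1033, 1.6552) x1=(0.1518, -1.7550, 0.1499) x2=(-0.0830, -0.5445, 1.0823) x3=(-1.5568, -0.4373, -1.5973) x4=(-2.2167, 0.2972, -1.3872)
step 11: x0=(1.2630, -0.1261, 1.6201) x1=(0.1605, -1.7367, 0.1378) x2=(-0.0706, -0.5091, 1.0976) x3=(-1.5845, -0.4524, -1.5861) x4=(-2.2416, 0.2675, -1.3758)
step 12: x0=(1.2320, -0.1492, 1.5847) x1=(0.1694, -1.7186, 0.1256) x2=(-0.0577, -0.4731, 1.1135) x3=(-1.6128, -0.4668, -1.5746) x4=(-2.2658, 0.2369, -1.3647)
step 13: x0=(1.2002, -0.1727, 1.5489) x1=(0.1783, -1.7006, 0.1132) x2=(-0.0441, -0.4365, 1.1299) x3=(-1.6417, -0.4804, -1.5626) x4=(-2.2893, 0.2056, -1.3539)
step 14: x0=(1.1676, -0.1964, 1.5127) x1=(0.1873, -1.6828, 0.1006) x2=(-0.0298, -0.3993, 1.1469) x3=(-1.6713, -0.4933, -1.5503) x4=(-2.3119, 0.1733, -1.3436)
step 15: x0=(1.1340, -0.2205, 1.4762) x1=(0.1964, -1.6651, 0.0880) x2=(-0.0147, -0.3616, 1.1645) x3=(-1.7016, -0.5055, -1.5377) x4=(-2.3337, 0.1401, -1.3336)
step 16: x0=(1.0994, -0.2449, 1.4392) x1=(0.2056, -1.6475, 0.0752) x2=(0.0013, -0.3234, 1.1826) x3=(-1.7326, -0.5168, -1.5246) x4=(-2.3545, 0.1059, -1.3240)
step 17: x0=(1.0636, -0.2695, 1.4017) x1=(0.2149, -1.6300, 0.0623) x2=(0.0185, -0.2847, 1.2013) x3=(-1.7643, -0.5273, -1.5111) x4=(-2.3744, 0.0707, -1.3149)
step 18: x0=(1.0264, -0.2943, 1.3639) x1=(0.2243, -1.6125, 0.0493) x2=(0.0369, -0.2457, 1.2206) x3=(-1.7970, -0.5369, -1.4971) x4=(-2.3933, 0.0345, -1.3062)
step 19: x0=(0.9877, -0.3193, 1.3256) x1=(0.2337, -1.5951, 0.0363) x2=(0.0567, -0.2064, 1.2403) x3=(-1.8306, -0.5455, -1.4828) x4=(-2.4110, -0.0029, -1.2980)
step 20: x0=(0.9473, -0.3443, 1.2870) x1=(0.2432, -1.5777, 0.0232) x2=(0.0782, -0.1670, 1.2605) x3=(-1.8652, -0.5532, -1.4679) x4=(-2.4274, -0.0415, -1.2903)
step 21: x0=(0.9050, -0.3693, 1.2481) x1=(0.2529, -1.5604, 0.0101) x2=(0.1015, -0.1277, 1.2809) x3=(-1.9009, -0.5597, -1.4526) x4=(-2.4425, -0.0814, -1.2832)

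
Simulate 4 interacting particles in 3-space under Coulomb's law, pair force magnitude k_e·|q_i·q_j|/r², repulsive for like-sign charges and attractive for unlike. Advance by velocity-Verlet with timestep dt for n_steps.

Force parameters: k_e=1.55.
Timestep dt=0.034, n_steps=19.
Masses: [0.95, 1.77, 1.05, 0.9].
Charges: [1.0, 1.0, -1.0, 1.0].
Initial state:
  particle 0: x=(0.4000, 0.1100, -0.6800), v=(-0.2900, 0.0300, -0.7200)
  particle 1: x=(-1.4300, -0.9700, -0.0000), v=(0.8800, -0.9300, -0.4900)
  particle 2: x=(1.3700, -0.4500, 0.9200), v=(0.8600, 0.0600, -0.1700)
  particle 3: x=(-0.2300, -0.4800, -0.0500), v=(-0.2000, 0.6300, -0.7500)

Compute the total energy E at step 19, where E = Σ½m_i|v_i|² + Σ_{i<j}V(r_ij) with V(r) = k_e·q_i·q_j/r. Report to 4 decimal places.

step 0: x0=(0.4000, 0.1100, -0.6800) x1=(-1.4300, -0.9700, -0.0000) x2=(1.3700, -0.4500, 0.9200) x3=(-0.2300, -0.4800, -0.0500)
step 1: x0=(0.3909, 0.1115, -0.7048) x1=(-1.4004, -1.0018, -0.0166) x2=(1.3988, -0.4479, 0.9139) x3=(-0.2365, -0.4588, -0.0749)
step 2: x0=(0.3834, 0.1140, -0.7304) x1=(-1.3714, -1.0339, -0.0331) x2=(1.4269, -0.4457, 0.9071) x3=(-0.2425, -0.4381, -0.0984)
step 3: x0=(0.3774, 0.1174, -0.7567) x1=(-1.3430, -1.0664, -0.0494) x2=(1.4541, -0.4435, 0.8997) x3=(-0.2481, -0.4178, -0.1207)
step 4: x0=(0.3730, 0.1218, -0.7839) x1=(-1.3152, -1.0993, -0.0656) x2=(1.4806, -0.4412, 0.8917) x3=(-0.2533, -0.3978, -0.1416)
step 5: x0=(0.3702, 0.1273, -0.8119) x1=(-1.2880, -1.1326, -0.0817) x2=(1.5064, -0.4388, 0.8831) x3=(-0.2582, -0.3781, -0.1613)
step 6: x0=(0.3690, 0.1336, -0.8409) x1=(-1.2613, -1.1664, -0.0976) x2=(1.5314, -0.4363, 0.8739) x3=(-0.2629, -0.3585, -0.1796)
step 7: x0=(0.3694, 0.1409, -0.8707) x1=(-1.2352, -1.2007, -0.1134) x2=(1.5558, -0.4338, 0.8642) x3=(-0.2673, -0.3392, -0.1965)
step 8: x0=(0.3713, 0.1492, -0.9015) x1=(-1.2096, -1.2354, -0.1290) x2=(1.5794, -0.4312, 0.8540) x3=(-0.2715, -0.3198, -0.2122)
step 9: x0=(0.3747, 0.1583, -0.9332) x1=(-1.1844, -1.2707, -0.1445) x2=(1.6024, -0.4285, 0.8432) x3=(-0.2757, -0.3005, -0.2265)
step 10: x0=(0.3796, 0.1683, -0.9659) x1=(-1.1596, -1.3065, -0.1599) x2=(1.6247, -0.4258, 0.8319) x3=(-0.2798, -0.2812, -0.2395)
step 11: x0=(0.3859, 0.1791, -0.9995) x1=(-1.1353, -1.3428, -0.1751) x2=(1.6463, -0.4230, 0.8201) x3=(-0.2839, -0.2618, -0.2512)
step 12: x0=(0.3937, 0.1907, -1.0340) x1=(-1.1113, -1.3796, -0.1902) x2=(1.6673, -0.4201, 0.8078) x3=(-0.2880, -0.2422, -0.2617)
step 13: x0=(0.4027, 0.2029, -1.0694) x1=(-1.0876, -1.4169, -0.2051) x2=(1.6877, -0.4172, 0.7951) x3=(-0.2921, -0.2225, -0.2709)
step 14: x0=(0.4131, 0.2159, -1.1056) x1=(-1.0642, -1.4547, -0.2200) x2=(1.7074, -0.4143, 0.7819) x3=(-0.2963, -0.2026, -0.2789)
step 15: x0=(0.4246, 0.2295, -1.1427) x1=(-1.0411, -1.4930, -0.2347) x2=(1.7265, -0.4112, 0.7683) x3=(-0.3005, -0.1825, -0.2857)
step 16: x0=(0.4374, 0.2437, -1.1806) x1=(-1.0183, -1.5318, -0.2493) x2=(1.7451, -0.4082, 0.7542) x3=(-0.3048, -0.1621, -0.2914)
step 17: x0=(0.4512, 0.2585, -1.2192) x1=(-0.9956, -1.5710, -0.2638) x2=(1.7630, -0.4051, 0.7397) x3=(-0.3092, -0.1415, -0.2960)
step 18: x0=(0.4661, 0.2737, -1.2586) x1=(-0.9731, -1.6107, -0.2782) x2=(1.7804, -0.4019, 0.7247) x3=(-0.3137, -0.1206, -0.2995)
step 19: x0=(0.4820, 0.2895, -1.2987) x1=(-0.9507, -1.6507, -0.2925) x2=(1.7972, -0.3987, 0.7094) x3=(-0.3183, -0.0994, -0.3020)
step 0 velocities: v0=(-0.2900, 0.0300, -0.7200) v1=(0.8800, -0.9300, -0.4900) v2=(0.8600, 0.0600, -0.1700) v3=(-0.2000, 0.6300, -0.7500)
step 0: KE=2.8050, PE=1.2003, E=4.0053
step 19 velocities: v0=(0.4816, 0.4687, -1.1883) v1=(0.6554, -1.1852, -0.4195) v2=(0.4857, 0.0951, -0.4575) v3=(-0.1360, 0.6277, -0.0589)
step 19: KE=3.0899, PE=0.9147, E=4.0046

4.0046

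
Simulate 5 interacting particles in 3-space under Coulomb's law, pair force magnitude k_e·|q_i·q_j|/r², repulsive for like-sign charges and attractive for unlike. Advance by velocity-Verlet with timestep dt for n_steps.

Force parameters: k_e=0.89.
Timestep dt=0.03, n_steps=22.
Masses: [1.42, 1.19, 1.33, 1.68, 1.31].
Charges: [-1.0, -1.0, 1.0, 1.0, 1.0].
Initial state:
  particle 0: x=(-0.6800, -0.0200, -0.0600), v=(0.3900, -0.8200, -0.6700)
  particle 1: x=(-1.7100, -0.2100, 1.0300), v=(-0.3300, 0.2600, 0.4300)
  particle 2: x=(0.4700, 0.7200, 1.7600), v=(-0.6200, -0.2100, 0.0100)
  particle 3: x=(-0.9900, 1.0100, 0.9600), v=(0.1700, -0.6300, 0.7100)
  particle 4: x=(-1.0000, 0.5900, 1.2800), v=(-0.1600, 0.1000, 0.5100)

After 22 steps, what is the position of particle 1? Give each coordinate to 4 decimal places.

(-1.7575, 0.1473, 1.4128)

step 0: x0=(-0.6800, -0.0200, -0.0600) x1=(-1.7100, -0.2100, 1.0300) x2=(0.4700, 0.7200, 1.7600) x3=(-0.9900, 1.0100, 0.9600) x4=(-1.0000, 0.5900, 1.2800)
step 1: x0=(-0.6682, -0.0444, -0.0799) x1=(-1.7197, -0.2019, 1.0431) x2=(0.4515, 0.7137, 1.7603) x3=(-0.9850, 0.9916, 0.9807) x4=(-1.0051, 0.5919, 1.2957)
step 2: x0=(-0.6564, -0.0685, -0.0996) x1=(-1.7289, -0.1930, 1.0565) x2=(0.4334, 0.7072, 1.7607) x3=(-0.9801, 0.9744, 1.0000) x4=(-1.0108, 0.5914, 1.3125)
step 3: x0=(-0.6444, -0.0923, -0.1190) x1=(-1.7377, -0.1834, 1.0703) x2=(0.4155, 0.7007, 1.7612) x3=(-0.9754, 0.9583, 1.0179) x4=(-1.0171, 0.5885, 1.3305)
step 4: x0=(-0.6323, -0.1158, -0.1381) x1=(-1.7459, -0.1731, 1.0844) x2=(0.3979, 0.6941, 1.7617) x3=(-0.9708, 0.9434, 1.0342) x4=(-1.0243, 0.5832, 1.3497)
step 5: x0=(-0.6201, -0.1391, -0.1569) x1=(-1.7537, -0.1621, 1.0989) x2=(0.3807, 0.6873, 1.7623) x3=(-0.9662, 0.9298, 1.0491) x4=(-1.0323, 0.5754, 1.3702)
step 6: x0=(-0.6079, -0.1621, -0.1755) x1=(-1.7608, -0.1503, 1.1137) x2=(0.3638, 0.6805, 1.7629) x3=(-0.9617, 0.9174, 1.0623) x4=(-1.0413, 0.5653, 1.3921)
step 7: x0=(-0.5955, -0.1849, -0.1938) x1=(-1.7674, -0.1377, 1.1288) x2=(0.3473, 0.6736, 1.7636) x3=(-0.9571, 0.9062, 1.0740) x4=(-1.0513, 0.5528, 1.4154)
step 8: x0=(-0.5831, -0.2074, -0.2119) x1=(-1.7733, -0.1244, 1.1443) x2=(0.3312, 0.6666, 1.7644) x3=(-0.9524, 0.8960, 1.0841) x4=(-1.0623, 0.5381, 1.4399)
step 9: x0=(-0.5706, -0.2297, -0.2297) x1=(-1.7786, -0.1103, 1.1602) x2=(0.3154, 0.6595, 1.7653) x3=(-0.9478, 0.8868, 1.0929) x4=(-1.0746, 0.5213, 1.4656)
step 10: x0=(-0.5581, -0.2518, -0.2473) x1=(-1.7831, -0.0954, 1.1764) x2=(0.3001, 0.6523, 1.7662) x3=(-0.9431, 0.8784, 1.1003) x4=(-1.0880, 0.5026, 1.4923)
step 11: x0=(-0.5454, -0.2738, -0.2647) x1=(-1.7869, -0.0797, 1.1930) x2=(0.2851, 0.6450, 1.7672) x3=(-0.9383, 0.8707, 1.1064) x4=(-1.1026, 0.4821, 1.5200)
step 12: x0=(-0.5327, -0.2955, -0.2819) x1=(-1.7898, -0.0632, 1.2101) x2=(0.2705, 0.6376, 1.7683) x3=(-0.9336, 0.8637, 1.1114) x4=(-1.1185, 0.4600, 1.5486)
step 13: x0=(-0.5200, -0.3171, -0.2988) x1=(-1.7919, -0.0459, 1.2275) x2=(0.2564, 0.6302, 1.7695) x3=(-0.9288, 0.8572, 1.1153) x4=(-1.1356, 0.4363, 1.5777)
step 14: x0=(-0.5072, -0.3385, -0.3156) x1=(-1.7930, -0.0277, 1.2454) x2=(0.2427, 0.6226, 1.7707) x3=(-0.9241, 0.8512, 1.1183) x4=(-1.1540, 0.4112, 1.6074)
step 15: x0=(-0.4944, -0.3598, -0.3321) x1=(-1.7930, -0.0087, 1.2638) x2=(0.2294, 0.6149, 1.7720) x3=(-0.9196, 0.8455, 1.1203) x4=(-1.1737, 0.3849, 1.6375)
step 16: x0=(-0.4815, -0.3809, -0.3484) x1=(-1.7920, 0.0112, 1.2828) x2=(0.2166, 0.6072, 1.7734) x3=(-0.9151, 0.8401, 1.1216) x4=(-1.1947, 0.3572, 1.6678)
step 17: x0=(-0.4686, -0.4018, -0.3646) x1=(-1.7898, 0.0319, 1.3024) x2=(0.2041, 0.5994, 1.7748) x3=(-0.9108, 0.8349, 1.1221) x4=(-1.2171, 0.3285, 1.6982)
step 18: x0=(-0.4557, -0.4227, -0.3805) x1=(-1.7863, 0.0535, 1.3226) x2=(0.1921, 0.5914, 1.7764) x3=(-0.9066, 0.8300, 1.1220) x4=(-1.2408, 0.2987, 1.7286)
step 19: x0=(-0.4427, -0.4434, -0.3963) x1=(-1.7815, 0.0759, 1.3437) x2=(0.1806, 0.5834, 1.7780) x3=(-0.9027, 0.8251, 1.1213) x4=(-1.2660, 0.2679, 1.7587)
step 20: x0=(-0.4297, -0.4639, -0.4119) x1=(-1.7751, 0.0990, 1.3656) x2=(0.1694, 0.5754, 1.7796) x3=(-0.8991, 0.8204, 1.1200) x4=(-1.2927, 0.2362, 1.7885)
step 21: x0=(-0.4167, -0.4844, -0.4273) x1=(-1.7671, 0.1229, 1.3886) x2=(0.1587, 0.5672, 1.7814) x3=(-0.8957, 0.8157, 1.1182) x4=(-1.3209, 0.2038, 1.8177)
step 22: x0=(-0.4036, -0.5047, -0.4425) x1=(-1.7575, 0.1473, 1.4128) x2=(0.1483, 0.5589, 1.7832) x3=(-0.8926, 0.8111, 1.1159) x4=(-1.3507, 0.1707, 1.8462)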